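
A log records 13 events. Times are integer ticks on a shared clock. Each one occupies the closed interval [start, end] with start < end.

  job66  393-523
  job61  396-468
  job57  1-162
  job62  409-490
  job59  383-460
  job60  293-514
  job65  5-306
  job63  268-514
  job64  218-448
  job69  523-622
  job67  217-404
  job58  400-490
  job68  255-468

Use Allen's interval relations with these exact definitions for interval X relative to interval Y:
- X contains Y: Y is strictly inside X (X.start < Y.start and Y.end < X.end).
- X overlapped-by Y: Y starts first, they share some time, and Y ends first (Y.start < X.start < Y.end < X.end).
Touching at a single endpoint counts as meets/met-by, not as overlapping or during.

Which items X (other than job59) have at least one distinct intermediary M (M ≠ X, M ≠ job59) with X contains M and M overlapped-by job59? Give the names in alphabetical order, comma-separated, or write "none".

job60, job63, job66

Target job59 = [383, 460].
Intermediaries M with M overlapped-by job59: job58, job61, job62, job66.
Via job58 — items with X contains job58: job60, job63, job66.
Via job61 — items with X contains job61: job60, job63, job66.
Via job62 — items with X contains job62: job60, job63, job66.
Via job66 — items with X contains job66: none.
Union: job60, job63, job66.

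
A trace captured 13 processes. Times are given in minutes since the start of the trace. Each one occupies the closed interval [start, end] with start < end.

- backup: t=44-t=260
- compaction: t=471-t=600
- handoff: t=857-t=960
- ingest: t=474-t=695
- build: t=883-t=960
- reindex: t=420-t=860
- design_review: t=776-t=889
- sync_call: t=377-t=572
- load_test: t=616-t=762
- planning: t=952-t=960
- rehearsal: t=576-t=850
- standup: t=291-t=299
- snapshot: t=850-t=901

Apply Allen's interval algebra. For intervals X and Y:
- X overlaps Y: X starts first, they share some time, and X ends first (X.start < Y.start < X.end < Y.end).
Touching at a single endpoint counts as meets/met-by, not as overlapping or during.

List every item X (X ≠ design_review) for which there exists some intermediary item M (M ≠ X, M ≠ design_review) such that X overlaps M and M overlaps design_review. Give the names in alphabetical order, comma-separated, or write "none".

compaction, ingest, sync_call

Target design_review = [t=776, t=889].
Intermediaries M with M overlaps design_review: rehearsal, reindex.
Via rehearsal — items with X overlaps rehearsal: compaction, ingest.
Via reindex — items with X overlaps reindex: sync_call.
Union: compaction, ingest, sync_call.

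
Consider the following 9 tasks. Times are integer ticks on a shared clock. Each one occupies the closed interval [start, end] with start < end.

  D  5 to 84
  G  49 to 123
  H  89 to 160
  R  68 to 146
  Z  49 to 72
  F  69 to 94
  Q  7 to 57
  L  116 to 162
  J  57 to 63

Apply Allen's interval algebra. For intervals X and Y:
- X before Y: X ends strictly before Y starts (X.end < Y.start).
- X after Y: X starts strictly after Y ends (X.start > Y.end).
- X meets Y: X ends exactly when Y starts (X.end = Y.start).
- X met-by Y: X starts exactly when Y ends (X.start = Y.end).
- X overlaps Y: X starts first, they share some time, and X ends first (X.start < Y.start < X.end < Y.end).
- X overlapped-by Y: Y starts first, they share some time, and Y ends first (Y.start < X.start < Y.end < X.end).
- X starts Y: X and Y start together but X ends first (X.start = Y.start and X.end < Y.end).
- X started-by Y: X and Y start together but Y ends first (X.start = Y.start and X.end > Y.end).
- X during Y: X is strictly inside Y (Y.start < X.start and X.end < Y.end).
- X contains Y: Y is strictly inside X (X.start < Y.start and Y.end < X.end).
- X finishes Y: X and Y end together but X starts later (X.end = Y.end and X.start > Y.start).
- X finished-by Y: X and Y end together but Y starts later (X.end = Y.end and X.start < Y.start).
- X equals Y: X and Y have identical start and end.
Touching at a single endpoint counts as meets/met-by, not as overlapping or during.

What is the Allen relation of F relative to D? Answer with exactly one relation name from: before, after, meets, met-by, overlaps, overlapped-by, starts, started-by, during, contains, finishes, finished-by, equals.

overlapped-by

F = [69, 94]; D = [5, 84].
Compare endpoints: F.start > D.start, F.start < D.end, F.end > D.start, F.end > D.end.
That pattern is 'overlapped-by'.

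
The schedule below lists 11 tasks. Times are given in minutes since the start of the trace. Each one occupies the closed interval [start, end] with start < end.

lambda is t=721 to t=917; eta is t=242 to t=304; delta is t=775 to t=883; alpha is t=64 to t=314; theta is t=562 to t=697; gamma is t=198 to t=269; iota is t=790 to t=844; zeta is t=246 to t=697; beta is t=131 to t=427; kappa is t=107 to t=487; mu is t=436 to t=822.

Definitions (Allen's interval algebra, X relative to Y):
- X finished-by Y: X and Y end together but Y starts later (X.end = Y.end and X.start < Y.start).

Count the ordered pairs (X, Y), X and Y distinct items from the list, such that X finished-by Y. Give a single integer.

1

Checking all 110 ordered pairs for relation 'finished-by'; matching pairs in alphabetical order:
(zeta, theta): zeta finished-by theta ✓
Count: 1.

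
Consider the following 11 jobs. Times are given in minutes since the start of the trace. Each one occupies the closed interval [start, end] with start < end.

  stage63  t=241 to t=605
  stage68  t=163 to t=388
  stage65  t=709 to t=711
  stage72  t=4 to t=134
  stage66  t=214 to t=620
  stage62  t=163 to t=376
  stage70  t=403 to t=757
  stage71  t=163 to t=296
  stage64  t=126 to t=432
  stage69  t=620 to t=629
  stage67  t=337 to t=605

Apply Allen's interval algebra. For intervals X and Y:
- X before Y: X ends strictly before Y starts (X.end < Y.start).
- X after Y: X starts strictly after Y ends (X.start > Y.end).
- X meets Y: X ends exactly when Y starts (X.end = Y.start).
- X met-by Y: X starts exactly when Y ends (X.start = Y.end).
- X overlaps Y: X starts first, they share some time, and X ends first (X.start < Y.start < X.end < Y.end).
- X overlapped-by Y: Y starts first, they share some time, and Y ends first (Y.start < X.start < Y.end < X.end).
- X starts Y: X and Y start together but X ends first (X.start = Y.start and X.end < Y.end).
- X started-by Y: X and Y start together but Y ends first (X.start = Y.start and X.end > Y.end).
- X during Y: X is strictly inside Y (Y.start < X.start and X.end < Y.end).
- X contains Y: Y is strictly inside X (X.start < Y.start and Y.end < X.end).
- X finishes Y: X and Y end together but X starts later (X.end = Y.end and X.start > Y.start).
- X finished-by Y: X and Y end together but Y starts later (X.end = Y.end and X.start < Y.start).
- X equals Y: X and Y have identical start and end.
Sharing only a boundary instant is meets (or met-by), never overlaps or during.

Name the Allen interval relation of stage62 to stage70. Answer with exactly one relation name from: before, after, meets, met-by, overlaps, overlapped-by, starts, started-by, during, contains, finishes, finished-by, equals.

stage62 = [t=163, t=376]; stage70 = [t=403, t=757].
Compare endpoints: stage62.start < stage70.start, stage62.start < stage70.end, stage62.end < stage70.start, stage62.end < stage70.end.
That pattern is 'before'.

before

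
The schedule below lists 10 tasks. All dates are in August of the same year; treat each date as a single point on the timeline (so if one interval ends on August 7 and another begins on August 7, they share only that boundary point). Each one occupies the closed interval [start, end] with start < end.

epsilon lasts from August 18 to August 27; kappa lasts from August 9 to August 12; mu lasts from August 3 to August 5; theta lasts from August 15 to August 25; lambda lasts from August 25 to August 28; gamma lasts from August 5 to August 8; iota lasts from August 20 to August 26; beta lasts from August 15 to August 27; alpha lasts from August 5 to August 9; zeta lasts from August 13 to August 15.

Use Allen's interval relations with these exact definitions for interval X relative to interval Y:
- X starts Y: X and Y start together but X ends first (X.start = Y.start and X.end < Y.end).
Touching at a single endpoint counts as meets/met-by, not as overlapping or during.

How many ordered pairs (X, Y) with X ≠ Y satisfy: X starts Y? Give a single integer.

2

Checking all 90 ordered pairs for relation 'starts'; matching pairs in alphabetical order:
(gamma, alpha): gamma starts alpha ✓
(theta, beta): theta starts beta ✓
Count: 2.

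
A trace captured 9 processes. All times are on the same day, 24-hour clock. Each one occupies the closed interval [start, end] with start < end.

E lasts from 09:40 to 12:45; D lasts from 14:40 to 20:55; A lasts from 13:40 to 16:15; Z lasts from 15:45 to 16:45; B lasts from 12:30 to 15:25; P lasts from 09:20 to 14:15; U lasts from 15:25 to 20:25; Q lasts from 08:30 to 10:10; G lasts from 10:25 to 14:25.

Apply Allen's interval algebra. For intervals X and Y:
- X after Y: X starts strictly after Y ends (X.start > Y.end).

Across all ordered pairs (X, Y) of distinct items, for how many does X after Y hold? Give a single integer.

17

Checking all 72 ordered pairs for relation 'after'; matching pairs in alphabetical order:
(A, E): A after E ✓
(A, Q): A after Q ✓
(B, Q): B after Q ✓
(D, E): D after E ✓
(D, G): D after G ✓
(D, P): D after P ✓
(D, Q): D after Q ✓
(G, Q): G after Q ✓
(U, E): U after E ✓
(U, G): U after G ✓
(U, P): U after P ✓
(U, Q): U after Q ✓
(Z, B): Z after B ✓
(Z, E): Z after E ✓
(Z, G): Z after G ✓
(Z, P): Z after P ✓
(Z, Q): Z after Q ✓
Count: 17.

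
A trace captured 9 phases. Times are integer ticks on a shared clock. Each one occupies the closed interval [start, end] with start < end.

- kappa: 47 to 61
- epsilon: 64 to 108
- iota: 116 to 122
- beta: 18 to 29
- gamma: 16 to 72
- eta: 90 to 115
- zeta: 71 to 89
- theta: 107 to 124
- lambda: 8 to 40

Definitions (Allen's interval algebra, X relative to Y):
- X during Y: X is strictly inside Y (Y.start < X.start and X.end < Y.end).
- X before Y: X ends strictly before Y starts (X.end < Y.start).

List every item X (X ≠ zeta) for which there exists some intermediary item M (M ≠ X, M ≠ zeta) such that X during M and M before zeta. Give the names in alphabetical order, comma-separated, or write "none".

Target zeta = [71, 89].
Intermediaries M with M before zeta: beta, kappa, lambda.
Via beta — items with X during beta: none.
Via kappa — items with X during kappa: none.
Via lambda — items with X during lambda: beta.
Union: beta.

beta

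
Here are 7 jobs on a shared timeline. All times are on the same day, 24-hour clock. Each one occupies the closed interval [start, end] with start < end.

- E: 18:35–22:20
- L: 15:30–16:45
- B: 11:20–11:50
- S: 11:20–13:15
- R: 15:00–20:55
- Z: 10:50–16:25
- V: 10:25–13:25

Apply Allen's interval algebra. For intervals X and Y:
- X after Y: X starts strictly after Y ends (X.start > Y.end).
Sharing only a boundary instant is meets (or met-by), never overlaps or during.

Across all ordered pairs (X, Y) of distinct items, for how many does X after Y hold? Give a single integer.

11

Checking all 42 ordered pairs for relation 'after'; matching pairs in alphabetical order:
(E, B): E after B ✓
(E, L): E after L ✓
(E, S): E after S ✓
(E, V): E after V ✓
(E, Z): E after Z ✓
(L, B): L after B ✓
(L, S): L after S ✓
(L, V): L after V ✓
(R, B): R after B ✓
(R, S): R after S ✓
(R, V): R after V ✓
Count: 11.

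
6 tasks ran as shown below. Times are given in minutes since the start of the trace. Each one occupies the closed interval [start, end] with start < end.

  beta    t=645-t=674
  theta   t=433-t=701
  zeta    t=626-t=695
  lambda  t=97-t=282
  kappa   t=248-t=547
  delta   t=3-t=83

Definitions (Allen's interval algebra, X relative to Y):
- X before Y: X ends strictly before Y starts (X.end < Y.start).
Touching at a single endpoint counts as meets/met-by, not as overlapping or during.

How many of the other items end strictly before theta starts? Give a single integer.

2

Target theta = [t=433, t=701].
beta [t=645, t=674] → during → no.
delta [t=3, t=83] → before → counts.
kappa [t=248, t=547] → overlaps → no.
lambda [t=97, t=282] → before → counts.
zeta [t=626, t=695] → during → no.
Total: 2.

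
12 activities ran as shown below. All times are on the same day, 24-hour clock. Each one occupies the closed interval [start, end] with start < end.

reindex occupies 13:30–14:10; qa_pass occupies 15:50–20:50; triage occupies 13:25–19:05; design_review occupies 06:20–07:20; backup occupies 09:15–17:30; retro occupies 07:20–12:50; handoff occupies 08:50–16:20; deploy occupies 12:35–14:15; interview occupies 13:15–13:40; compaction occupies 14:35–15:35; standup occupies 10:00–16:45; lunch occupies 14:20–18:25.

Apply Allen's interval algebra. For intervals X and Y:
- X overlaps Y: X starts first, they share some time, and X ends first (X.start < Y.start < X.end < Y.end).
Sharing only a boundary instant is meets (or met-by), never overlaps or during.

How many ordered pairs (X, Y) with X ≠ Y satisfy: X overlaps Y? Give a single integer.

Checking all 132 ordered pairs for relation 'overlaps'; matching pairs in alphabetical order:
(backup, lunch): backup overlaps lunch ✓
(backup, qa_pass): backup overlaps qa_pass ✓
(backup, triage): backup overlaps triage ✓
(deploy, triage): deploy overlaps triage ✓
(handoff, backup): handoff overlaps backup ✓
(handoff, lunch): handoff overlaps lunch ✓
(handoff, qa_pass): handoff overlaps qa_pass ✓
(handoff, standup): handoff overlaps standup ✓
(handoff, triage): handoff overlaps triage ✓
(interview, reindex): interview overlaps reindex ✓
(interview, triage): interview overlaps triage ✓
(lunch, qa_pass): lunch overlaps qa_pass ✓
(retro, backup): retro overlaps backup ✓
(retro, deploy): retro overlaps deploy ✓
(retro, handoff): retro overlaps handoff ✓
(retro, standup): retro overlaps standup ✓
(standup, lunch): standup overlaps lunch ✓
(standup, qa_pass): standup overlaps qa_pass ✓
(standup, triage): standup overlaps triage ✓
(triage, qa_pass): triage overlaps qa_pass ✓
Count: 20.

20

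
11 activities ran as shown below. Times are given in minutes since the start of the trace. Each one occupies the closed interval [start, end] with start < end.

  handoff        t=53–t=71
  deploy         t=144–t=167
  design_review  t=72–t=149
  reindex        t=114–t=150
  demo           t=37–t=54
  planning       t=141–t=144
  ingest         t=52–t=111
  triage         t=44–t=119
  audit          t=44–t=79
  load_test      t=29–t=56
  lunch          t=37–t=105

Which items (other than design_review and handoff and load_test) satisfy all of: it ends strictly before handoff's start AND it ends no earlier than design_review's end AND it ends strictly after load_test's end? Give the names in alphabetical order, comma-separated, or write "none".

none

Conditions: its end is strictly before handoff's start (X.end < t=53) AND its end is no earlier than design_review's end (X.end >= t=149) AND its end is strictly after load_test's end (X.end > t=56).
audit: end t=79 < t=53? ✗; end t=79 >= t=149? ✗; end t=79 > t=56? ✓ → no.
demo: end t=54 < t=53? ✗; end t=54 >= t=149? ✗; end t=54 > t=56? ✗ → no.
deploy: end t=167 < t=53? ✗; end t=167 >= t=149? ✓; end t=167 > t=56? ✓ → no.
ingest: end t=111 < t=53? ✗; end t=111 >= t=149? ✗; end t=111 > t=56? ✓ → no.
lunch: end t=105 < t=53? ✗; end t=105 >= t=149? ✗; end t=105 > t=56? ✓ → no.
planning: end t=144 < t=53? ✗; end t=144 >= t=149? ✗; end t=144 > t=56? ✓ → no.
reindex: end t=150 < t=53? ✗; end t=150 >= t=149? ✓; end t=150 > t=56? ✓ → no.
triage: end t=119 < t=53? ✗; end t=119 >= t=149? ✗; end t=119 > t=56? ✓ → no.
Result: none.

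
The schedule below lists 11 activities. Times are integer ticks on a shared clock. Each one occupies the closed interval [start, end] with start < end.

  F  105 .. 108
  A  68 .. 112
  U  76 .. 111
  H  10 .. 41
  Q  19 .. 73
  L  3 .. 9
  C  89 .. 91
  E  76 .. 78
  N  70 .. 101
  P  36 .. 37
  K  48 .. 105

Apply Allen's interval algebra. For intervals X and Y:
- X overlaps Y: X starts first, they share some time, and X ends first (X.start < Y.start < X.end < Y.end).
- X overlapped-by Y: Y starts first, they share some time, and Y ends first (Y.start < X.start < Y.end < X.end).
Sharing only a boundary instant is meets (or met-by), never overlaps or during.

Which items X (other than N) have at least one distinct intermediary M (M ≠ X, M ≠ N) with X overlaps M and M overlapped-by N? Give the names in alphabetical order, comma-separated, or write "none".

Target N = [70, 101].
Intermediaries M with M overlapped-by N: U.
Via U — items with X overlaps U: K.
Union: K.

K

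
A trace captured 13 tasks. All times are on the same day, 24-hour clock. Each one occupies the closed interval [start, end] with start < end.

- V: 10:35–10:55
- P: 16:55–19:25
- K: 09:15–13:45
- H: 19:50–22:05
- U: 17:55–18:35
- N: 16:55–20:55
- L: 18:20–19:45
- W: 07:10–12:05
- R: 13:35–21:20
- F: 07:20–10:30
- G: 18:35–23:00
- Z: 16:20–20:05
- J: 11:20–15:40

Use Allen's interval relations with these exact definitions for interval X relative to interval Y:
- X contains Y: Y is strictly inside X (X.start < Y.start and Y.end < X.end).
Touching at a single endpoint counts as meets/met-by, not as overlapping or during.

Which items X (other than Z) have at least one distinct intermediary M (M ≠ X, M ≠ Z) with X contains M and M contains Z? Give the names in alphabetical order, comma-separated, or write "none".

Target Z = [16:20, 20:05].
Intermediaries M with M contains Z: R.
Via R — items with X contains R: none.
Union: none.

none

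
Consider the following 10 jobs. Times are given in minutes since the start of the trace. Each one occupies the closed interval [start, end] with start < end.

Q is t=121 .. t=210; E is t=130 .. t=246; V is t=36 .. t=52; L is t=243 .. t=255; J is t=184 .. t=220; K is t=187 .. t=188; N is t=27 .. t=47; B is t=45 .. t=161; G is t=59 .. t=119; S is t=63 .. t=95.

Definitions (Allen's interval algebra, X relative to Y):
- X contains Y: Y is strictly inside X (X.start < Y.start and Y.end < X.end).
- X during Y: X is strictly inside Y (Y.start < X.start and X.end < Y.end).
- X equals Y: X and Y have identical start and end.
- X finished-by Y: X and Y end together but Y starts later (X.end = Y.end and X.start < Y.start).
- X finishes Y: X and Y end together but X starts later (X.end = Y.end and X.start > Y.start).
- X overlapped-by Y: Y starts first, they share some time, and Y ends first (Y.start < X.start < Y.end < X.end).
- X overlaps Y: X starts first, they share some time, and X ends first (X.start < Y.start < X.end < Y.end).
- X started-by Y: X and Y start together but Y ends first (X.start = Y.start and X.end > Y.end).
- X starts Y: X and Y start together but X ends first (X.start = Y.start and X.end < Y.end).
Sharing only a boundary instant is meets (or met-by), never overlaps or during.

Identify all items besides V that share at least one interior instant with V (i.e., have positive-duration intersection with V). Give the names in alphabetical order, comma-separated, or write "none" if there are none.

Target V = [t=36, t=52].
B [t=45, t=161] → overlapped-by → yes.
E [t=130, t=246] → after → no.
G [t=59, t=119] → after → no.
J [t=184, t=220] → after → no.
K [t=187, t=188] → after → no.
L [t=243, t=255] → after → no.
N [t=27, t=47] → overlaps → yes.
Q [t=121, t=210] → after → no.
S [t=63, t=95] → after → no.
Result: B, N.

B, N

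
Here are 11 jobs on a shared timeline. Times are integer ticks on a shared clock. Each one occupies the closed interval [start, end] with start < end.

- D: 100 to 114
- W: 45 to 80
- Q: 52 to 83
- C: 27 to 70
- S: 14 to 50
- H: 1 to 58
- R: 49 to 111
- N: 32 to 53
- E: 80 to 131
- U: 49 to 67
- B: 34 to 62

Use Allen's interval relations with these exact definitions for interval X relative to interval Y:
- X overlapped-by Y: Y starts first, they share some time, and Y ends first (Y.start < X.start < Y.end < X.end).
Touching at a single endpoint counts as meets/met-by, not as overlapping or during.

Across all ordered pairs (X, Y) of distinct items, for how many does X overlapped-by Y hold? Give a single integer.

30

Checking all 110 ordered pairs for relation 'overlapped-by'; matching pairs in alphabetical order:
(B, H): B overlapped-by H ✓
(B, N): B overlapped-by N ✓
(B, S): B overlapped-by S ✓
(C, H): C overlapped-by H ✓
(C, S): C overlapped-by S ✓
(D, R): D overlapped-by R ✓
(E, Q): E overlapped-by Q ✓
(E, R): E overlapped-by R ✓
(N, S): N overlapped-by S ✓
(Q, B): Q overlapped-by B ✓
(Q, C): Q overlapped-by C ✓
(Q, H): Q overlapped-by H ✓
(Q, N): Q overlapped-by N ✓
(Q, U): Q overlapped-by U ✓
(Q, W): Q overlapped-by W ✓
(R, B): R overlapped-by B ✓
(R, C): R overlapped-by C ✓
(R, H): R overlapped-by H ✓
(R, N): R overlapped-by N ✓
(R, S): R overlapped-by S ✓
(R, W): R overlapped-by W ✓
(U, B): U overlapped-by B ✓
(U, H): U overlapped-by H ✓
(U, N): U overlapped-by N ✓
... plus 6 further pairs not listed.
Count: 30.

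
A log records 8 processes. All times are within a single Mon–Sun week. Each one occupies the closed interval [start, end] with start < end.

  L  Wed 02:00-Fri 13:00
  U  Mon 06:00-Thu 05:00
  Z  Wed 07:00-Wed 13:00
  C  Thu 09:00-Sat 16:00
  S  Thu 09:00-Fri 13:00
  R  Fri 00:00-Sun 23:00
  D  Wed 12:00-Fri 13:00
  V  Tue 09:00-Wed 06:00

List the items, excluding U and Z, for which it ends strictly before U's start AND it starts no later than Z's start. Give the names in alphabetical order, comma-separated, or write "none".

Conditions: its end is strictly before U's start (X.end < Mon 06:00) AND its start is no later than Z's start (X.start <= Wed 07:00).
C: end Sat 16:00 < Mon 06:00? ✗; start Thu 09:00 <= Wed 07:00? ✗ → no.
D: end Fri 13:00 < Mon 06:00? ✗; start Wed 12:00 <= Wed 07:00? ✗ → no.
L: end Fri 13:00 < Mon 06:00? ✗; start Wed 02:00 <= Wed 07:00? ✓ → no.
R: end Sun 23:00 < Mon 06:00? ✗; start Fri 00:00 <= Wed 07:00? ✗ → no.
S: end Fri 13:00 < Mon 06:00? ✗; start Thu 09:00 <= Wed 07:00? ✗ → no.
V: end Wed 06:00 < Mon 06:00? ✗; start Tue 09:00 <= Wed 07:00? ✓ → no.
Result: none.

none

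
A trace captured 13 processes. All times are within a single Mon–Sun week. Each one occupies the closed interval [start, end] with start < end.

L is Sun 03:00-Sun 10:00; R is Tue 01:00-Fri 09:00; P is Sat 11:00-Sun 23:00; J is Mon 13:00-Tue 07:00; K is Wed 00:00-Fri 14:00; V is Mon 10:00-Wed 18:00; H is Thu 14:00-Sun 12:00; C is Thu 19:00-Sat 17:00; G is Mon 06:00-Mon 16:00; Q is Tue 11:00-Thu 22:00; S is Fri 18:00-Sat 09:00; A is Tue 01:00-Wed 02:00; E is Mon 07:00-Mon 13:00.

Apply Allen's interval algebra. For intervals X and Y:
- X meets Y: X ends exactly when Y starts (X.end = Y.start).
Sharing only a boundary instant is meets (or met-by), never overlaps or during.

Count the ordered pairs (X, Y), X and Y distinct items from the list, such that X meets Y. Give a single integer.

Checking all 156 ordered pairs for relation 'meets'; matching pairs in alphabetical order:
(E, J): E meets J ✓
Count: 1.

1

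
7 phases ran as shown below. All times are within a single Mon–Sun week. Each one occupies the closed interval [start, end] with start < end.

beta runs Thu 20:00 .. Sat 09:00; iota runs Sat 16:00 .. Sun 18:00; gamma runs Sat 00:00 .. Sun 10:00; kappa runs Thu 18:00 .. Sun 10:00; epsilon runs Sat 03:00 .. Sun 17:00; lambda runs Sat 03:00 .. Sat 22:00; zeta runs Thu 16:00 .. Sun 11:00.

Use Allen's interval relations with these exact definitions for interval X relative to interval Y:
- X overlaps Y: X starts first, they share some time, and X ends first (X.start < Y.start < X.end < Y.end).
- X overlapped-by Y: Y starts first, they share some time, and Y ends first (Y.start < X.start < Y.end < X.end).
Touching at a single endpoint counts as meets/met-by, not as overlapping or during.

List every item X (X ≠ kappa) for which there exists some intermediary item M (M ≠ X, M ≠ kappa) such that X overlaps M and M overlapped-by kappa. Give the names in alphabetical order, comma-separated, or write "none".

beta, epsilon, gamma, lambda, zeta

Target kappa = [Thu 18:00, Sun 10:00].
Intermediaries M with M overlapped-by kappa: epsilon, iota.
Via epsilon — items with X overlaps epsilon: beta, gamma, zeta.
Via iota — items with X overlaps iota: epsilon, gamma, lambda, zeta.
Union: beta, epsilon, gamma, lambda, zeta.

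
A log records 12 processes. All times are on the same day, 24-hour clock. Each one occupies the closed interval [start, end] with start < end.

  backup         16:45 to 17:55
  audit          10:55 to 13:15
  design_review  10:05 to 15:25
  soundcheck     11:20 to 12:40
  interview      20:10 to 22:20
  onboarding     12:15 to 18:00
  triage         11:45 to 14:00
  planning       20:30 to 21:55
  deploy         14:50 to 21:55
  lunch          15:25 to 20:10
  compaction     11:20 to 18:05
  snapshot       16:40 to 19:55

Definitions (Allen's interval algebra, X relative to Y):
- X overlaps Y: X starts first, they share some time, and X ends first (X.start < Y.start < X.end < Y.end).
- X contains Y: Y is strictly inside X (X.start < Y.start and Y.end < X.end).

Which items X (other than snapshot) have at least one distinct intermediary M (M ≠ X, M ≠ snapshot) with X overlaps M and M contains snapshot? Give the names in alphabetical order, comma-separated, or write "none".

Target snapshot = [16:40, 19:55].
Intermediaries M with M contains snapshot: deploy, lunch.
Via deploy — items with X overlaps deploy: compaction, design_review, onboarding.
Via lunch — items with X overlaps lunch: compaction, onboarding.
Union: compaction, design_review, onboarding.

compaction, design_review, onboarding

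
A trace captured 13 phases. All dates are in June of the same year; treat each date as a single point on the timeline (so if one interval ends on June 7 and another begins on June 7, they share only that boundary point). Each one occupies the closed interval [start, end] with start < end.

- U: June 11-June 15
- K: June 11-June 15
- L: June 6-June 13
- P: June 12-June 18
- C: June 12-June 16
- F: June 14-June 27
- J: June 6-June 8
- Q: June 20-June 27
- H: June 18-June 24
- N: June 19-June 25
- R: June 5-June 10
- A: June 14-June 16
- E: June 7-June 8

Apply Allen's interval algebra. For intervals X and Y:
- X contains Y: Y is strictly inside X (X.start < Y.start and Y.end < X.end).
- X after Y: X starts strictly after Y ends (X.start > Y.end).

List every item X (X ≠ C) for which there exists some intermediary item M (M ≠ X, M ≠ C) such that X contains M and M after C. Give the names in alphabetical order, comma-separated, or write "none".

F

Target C = [June 12, June 16].
Intermediaries M with M after C: H, N, Q.
Via H — items with X contains H: F.
Via N — items with X contains N: F.
Via Q — items with X contains Q: none.
Union: F.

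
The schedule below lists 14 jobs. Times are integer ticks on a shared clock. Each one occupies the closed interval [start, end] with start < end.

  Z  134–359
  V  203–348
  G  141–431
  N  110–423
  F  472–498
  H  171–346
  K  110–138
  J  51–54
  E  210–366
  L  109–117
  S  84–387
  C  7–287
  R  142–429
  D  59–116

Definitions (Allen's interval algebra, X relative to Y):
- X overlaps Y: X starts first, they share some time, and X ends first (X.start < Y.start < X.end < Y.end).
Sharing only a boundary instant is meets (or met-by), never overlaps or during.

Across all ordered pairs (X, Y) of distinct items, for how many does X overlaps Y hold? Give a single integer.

26

Checking all 182 ordered pairs for relation 'overlaps'; matching pairs in alphabetical order:
(C, E): C overlaps E ✓
(C, G): C overlaps G ✓
(C, H): C overlaps H ✓
(C, N): C overlaps N ✓
(C, R): C overlaps R ✓
(C, S): C overlaps S ✓
(C, V): C overlaps V ✓
(C, Z): C overlaps Z ✓
(D, K): D overlaps K ✓
(D, L): D overlaps L ✓
(D, N): D overlaps N ✓
(D, S): D overlaps S ✓
(H, E): H overlaps E ✓
(H, V): H overlaps V ✓
(K, Z): K overlaps Z ✓
(L, K): L overlaps K ✓
(L, N): L overlaps N ✓
(N, G): N overlaps G ✓
(N, R): N overlaps R ✓
(S, G): S overlaps G ✓
(S, N): S overlaps N ✓
(S, R): S overlaps R ✓
(V, E): V overlaps E ✓
(Z, E): Z overlaps E ✓
... plus 2 further pairs not listed.
Count: 26.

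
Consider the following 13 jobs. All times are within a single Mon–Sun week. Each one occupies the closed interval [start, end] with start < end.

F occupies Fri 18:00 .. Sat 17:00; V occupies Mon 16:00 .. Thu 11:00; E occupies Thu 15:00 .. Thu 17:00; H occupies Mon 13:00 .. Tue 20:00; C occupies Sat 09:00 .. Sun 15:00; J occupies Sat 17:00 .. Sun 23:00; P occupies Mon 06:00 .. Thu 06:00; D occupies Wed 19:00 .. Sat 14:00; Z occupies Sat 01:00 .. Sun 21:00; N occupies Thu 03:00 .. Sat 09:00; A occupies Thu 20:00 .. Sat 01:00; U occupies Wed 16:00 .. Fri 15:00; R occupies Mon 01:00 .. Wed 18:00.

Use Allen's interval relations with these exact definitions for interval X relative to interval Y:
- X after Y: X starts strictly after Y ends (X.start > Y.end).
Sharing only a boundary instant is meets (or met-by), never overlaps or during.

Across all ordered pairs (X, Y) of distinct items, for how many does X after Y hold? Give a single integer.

42

Checking all 156 ordered pairs for relation 'after'; matching pairs in alphabetical order:
(A, E): A after E ✓
(A, H): A after H ✓
(A, P): A after P ✓
(A, R): A after R ✓
(A, V): A after V ✓
(C, A): C after A ✓
(C, E): C after E ✓
(C, H): C after H ✓
(C, P): C after P ✓
(C, R): C after R ✓
(C, U): C after U ✓
(C, V): C after V ✓
(D, H): D after H ✓
(D, R): D after R ✓
(E, H): E after H ✓
(E, P): E after P ✓
(E, R): E after R ✓
(E, V): E after V ✓
(F, E): F after E ✓
(F, H): F after H ✓
(F, P): F after P ✓
(F, R): F after R ✓
(F, U): F after U ✓
(F, V): F after V ✓
... plus 18 further pairs not listed.
Count: 42.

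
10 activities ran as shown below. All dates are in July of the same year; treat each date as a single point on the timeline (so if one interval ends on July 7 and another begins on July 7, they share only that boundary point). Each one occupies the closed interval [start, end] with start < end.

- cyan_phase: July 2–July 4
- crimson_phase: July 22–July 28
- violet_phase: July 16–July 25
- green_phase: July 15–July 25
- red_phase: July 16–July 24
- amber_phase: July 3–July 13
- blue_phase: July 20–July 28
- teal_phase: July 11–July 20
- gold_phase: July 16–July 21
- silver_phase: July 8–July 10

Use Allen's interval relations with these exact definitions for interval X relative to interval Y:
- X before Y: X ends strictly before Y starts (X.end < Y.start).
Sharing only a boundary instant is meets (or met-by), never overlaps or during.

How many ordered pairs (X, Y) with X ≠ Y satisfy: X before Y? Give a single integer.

23

Checking all 90 ordered pairs for relation 'before'; matching pairs in alphabetical order:
(amber_phase, blue_phase): amber_phase before blue_phase ✓
(amber_phase, crimson_phase): amber_phase before crimson_phase ✓
(amber_phase, gold_phase): amber_phase before gold_phase ✓
(amber_phase, green_phase): amber_phase before green_phase ✓
(amber_phase, red_phase): amber_phase before red_phase ✓
(amber_phase, violet_phase): amber_phase before violet_phase ✓
(cyan_phase, blue_phase): cyan_phase before blue_phase ✓
(cyan_phase, crimson_phase): cyan_phase before crimson_phase ✓
(cyan_phase, gold_phase): cyan_phase before gold_phase ✓
(cyan_phase, green_phase): cyan_phase before green_phase ✓
(cyan_phase, red_phase): cyan_phase before red_phase ✓
(cyan_phase, silver_phase): cyan_phase before silver_phase ✓
(cyan_phase, teal_phase): cyan_phase before teal_phase ✓
(cyan_phase, violet_phase): cyan_phase before violet_phase ✓
(gold_phase, crimson_phase): gold_phase before crimson_phase ✓
(silver_phase, blue_phase): silver_phase before blue_phase ✓
(silver_phase, crimson_phase): silver_phase before crimson_phase ✓
(silver_phase, gold_phase): silver_phase before gold_phase ✓
(silver_phase, green_phase): silver_phase before green_phase ✓
(silver_phase, red_phase): silver_phase before red_phase ✓
(silver_phase, teal_phase): silver_phase before teal_phase ✓
(silver_phase, violet_phase): silver_phase before violet_phase ✓
(teal_phase, crimson_phase): teal_phase before crimson_phase ✓
Count: 23.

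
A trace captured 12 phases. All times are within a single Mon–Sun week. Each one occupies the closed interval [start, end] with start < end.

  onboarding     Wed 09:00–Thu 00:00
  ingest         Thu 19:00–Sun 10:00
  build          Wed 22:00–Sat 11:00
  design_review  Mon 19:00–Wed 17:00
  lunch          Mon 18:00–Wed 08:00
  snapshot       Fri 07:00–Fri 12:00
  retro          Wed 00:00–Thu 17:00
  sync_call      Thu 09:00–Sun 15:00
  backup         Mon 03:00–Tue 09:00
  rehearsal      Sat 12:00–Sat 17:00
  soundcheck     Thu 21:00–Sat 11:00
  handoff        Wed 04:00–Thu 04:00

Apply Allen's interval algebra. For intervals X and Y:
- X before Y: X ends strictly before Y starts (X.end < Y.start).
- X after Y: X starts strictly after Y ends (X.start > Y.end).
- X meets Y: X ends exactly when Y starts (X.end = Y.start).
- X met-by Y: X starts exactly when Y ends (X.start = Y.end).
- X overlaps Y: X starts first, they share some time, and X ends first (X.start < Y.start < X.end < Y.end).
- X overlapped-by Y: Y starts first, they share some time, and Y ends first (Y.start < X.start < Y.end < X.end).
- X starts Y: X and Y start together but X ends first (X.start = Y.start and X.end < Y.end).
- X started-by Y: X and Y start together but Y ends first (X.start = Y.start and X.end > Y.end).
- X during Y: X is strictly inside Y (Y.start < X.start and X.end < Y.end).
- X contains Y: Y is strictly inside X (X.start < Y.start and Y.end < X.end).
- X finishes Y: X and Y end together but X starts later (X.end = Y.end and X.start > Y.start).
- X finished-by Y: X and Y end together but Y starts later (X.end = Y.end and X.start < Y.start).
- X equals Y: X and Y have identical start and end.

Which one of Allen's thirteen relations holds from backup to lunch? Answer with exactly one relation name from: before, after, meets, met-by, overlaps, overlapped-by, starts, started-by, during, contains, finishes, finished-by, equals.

backup = [Mon 03:00, Tue 09:00]; lunch = [Mon 18:00, Wed 08:00].
Compare endpoints: backup.start < lunch.start, backup.start < lunch.end, backup.end > lunch.start, backup.end < lunch.end.
That pattern is 'overlaps'.

overlaps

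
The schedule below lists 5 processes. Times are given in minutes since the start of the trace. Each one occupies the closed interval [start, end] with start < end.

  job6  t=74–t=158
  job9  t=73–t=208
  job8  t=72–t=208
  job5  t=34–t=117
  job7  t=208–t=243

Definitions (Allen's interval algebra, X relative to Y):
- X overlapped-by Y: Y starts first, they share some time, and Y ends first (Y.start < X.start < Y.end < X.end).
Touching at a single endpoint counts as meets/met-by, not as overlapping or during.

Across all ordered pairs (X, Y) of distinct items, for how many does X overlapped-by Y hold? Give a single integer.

Checking all 20 ordered pairs for relation 'overlapped-by'; matching pairs in alphabetical order:
(job6, job5): job6 overlapped-by job5 ✓
(job8, job5): job8 overlapped-by job5 ✓
(job9, job5): job9 overlapped-by job5 ✓
Count: 3.

3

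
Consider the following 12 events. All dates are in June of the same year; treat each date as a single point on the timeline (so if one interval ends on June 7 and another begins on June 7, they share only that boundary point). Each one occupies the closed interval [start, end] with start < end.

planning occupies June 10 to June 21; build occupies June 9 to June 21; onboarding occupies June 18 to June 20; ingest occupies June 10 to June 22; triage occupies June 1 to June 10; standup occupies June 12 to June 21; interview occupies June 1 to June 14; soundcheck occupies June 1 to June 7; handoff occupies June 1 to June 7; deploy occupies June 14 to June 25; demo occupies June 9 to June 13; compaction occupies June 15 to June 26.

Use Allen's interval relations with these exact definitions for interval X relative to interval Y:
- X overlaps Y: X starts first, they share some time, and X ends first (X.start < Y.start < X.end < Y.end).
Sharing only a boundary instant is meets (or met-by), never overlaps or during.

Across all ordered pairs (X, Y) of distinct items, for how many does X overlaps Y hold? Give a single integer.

Checking all 132 ordered pairs for relation 'overlaps'; matching pairs in alphabetical order:
(build, compaction): build overlaps compaction ✓
(build, deploy): build overlaps deploy ✓
(build, ingest): build overlaps ingest ✓
(demo, ingest): demo overlaps ingest ✓
(demo, planning): demo overlaps planning ✓
(demo, standup): demo overlaps standup ✓
(deploy, compaction): deploy overlaps compaction ✓
(ingest, compaction): ingest overlaps compaction ✓
(ingest, deploy): ingest overlaps deploy ✓
(interview, build): interview overlaps build ✓
(interview, ingest): interview overlaps ingest ✓
(interview, planning): interview overlaps planning ✓
(interview, standup): interview overlaps standup ✓
(planning, compaction): planning overlaps compaction ✓
(planning, deploy): planning overlaps deploy ✓
(standup, compaction): standup overlaps compaction ✓
(standup, deploy): standup overlaps deploy ✓
(triage, build): triage overlaps build ✓
(triage, demo): triage overlaps demo ✓
Count: 19.

19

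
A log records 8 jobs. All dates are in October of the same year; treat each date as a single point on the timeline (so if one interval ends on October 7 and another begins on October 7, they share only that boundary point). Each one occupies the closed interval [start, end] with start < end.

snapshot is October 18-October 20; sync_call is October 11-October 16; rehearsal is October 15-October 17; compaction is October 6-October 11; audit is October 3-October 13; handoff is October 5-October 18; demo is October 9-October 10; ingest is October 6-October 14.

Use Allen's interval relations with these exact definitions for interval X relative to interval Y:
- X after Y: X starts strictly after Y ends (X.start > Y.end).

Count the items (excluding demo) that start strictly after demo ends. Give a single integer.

3

Target demo = [October 9, October 10].
audit [October 3, October 13] → contains → no.
compaction [October 6, October 11] → contains → no.
handoff [October 5, October 18] → contains → no.
ingest [October 6, October 14] → contains → no.
rehearsal [October 15, October 17] → after → counts.
snapshot [October 18, October 20] → after → counts.
sync_call [October 11, October 16] → after → counts.
Total: 3.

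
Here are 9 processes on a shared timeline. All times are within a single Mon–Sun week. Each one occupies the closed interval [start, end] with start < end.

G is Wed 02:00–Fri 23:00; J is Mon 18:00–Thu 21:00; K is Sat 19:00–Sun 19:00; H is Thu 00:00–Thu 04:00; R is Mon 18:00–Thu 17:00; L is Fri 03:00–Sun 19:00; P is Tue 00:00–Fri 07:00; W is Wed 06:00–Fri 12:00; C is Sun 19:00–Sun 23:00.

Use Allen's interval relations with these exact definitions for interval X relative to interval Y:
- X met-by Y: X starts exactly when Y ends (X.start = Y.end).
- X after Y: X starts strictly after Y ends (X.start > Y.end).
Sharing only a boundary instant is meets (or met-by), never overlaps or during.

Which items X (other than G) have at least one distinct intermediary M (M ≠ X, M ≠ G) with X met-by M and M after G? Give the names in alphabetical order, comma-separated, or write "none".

Target G = [Wed 02:00, Fri 23:00].
Intermediaries M with M after G: C, K.
Via C — items with X met-by C: none.
Via K — items with X met-by K: C.
Union: C.

C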